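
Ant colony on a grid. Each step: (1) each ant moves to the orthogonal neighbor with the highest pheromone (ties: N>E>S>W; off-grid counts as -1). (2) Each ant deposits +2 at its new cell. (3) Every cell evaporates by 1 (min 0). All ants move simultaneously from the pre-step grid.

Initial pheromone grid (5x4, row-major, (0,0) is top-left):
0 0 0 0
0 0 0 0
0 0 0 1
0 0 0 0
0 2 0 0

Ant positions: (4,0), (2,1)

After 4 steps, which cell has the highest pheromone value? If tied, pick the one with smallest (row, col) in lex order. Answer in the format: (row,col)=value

Step 1: ant0:(4,0)->E->(4,1) | ant1:(2,1)->N->(1,1)
  grid max=3 at (4,1)
Step 2: ant0:(4,1)->N->(3,1) | ant1:(1,1)->N->(0,1)
  grid max=2 at (4,1)
Step 3: ant0:(3,1)->S->(4,1) | ant1:(0,1)->E->(0,2)
  grid max=3 at (4,1)
Step 4: ant0:(4,1)->N->(3,1) | ant1:(0,2)->E->(0,3)
  grid max=2 at (4,1)
Final grid:
  0 0 0 1
  0 0 0 0
  0 0 0 0
  0 1 0 0
  0 2 0 0
Max pheromone 2 at (4,1)

Answer: (4,1)=2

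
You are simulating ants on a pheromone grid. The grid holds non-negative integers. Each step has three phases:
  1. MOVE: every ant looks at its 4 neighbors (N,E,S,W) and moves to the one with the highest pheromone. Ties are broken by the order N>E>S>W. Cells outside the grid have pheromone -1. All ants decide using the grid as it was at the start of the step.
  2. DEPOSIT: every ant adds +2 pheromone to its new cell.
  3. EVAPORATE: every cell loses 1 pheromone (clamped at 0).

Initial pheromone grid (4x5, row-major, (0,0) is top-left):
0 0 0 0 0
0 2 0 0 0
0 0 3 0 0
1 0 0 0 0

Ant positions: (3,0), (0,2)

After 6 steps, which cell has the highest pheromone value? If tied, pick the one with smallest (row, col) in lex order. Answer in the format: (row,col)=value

Step 1: ant0:(3,0)->N->(2,0) | ant1:(0,2)->E->(0,3)
  grid max=2 at (2,2)
Step 2: ant0:(2,0)->N->(1,0) | ant1:(0,3)->E->(0,4)
  grid max=1 at (0,4)
Step 3: ant0:(1,0)->N->(0,0) | ant1:(0,4)->S->(1,4)
  grid max=1 at (0,0)
Step 4: ant0:(0,0)->E->(0,1) | ant1:(1,4)->N->(0,4)
  grid max=1 at (0,1)
Step 5: ant0:(0,1)->E->(0,2) | ant1:(0,4)->S->(1,4)
  grid max=1 at (0,2)
Step 6: ant0:(0,2)->E->(0,3) | ant1:(1,4)->N->(0,4)
  grid max=1 at (0,3)
Final grid:
  0 0 0 1 1
  0 0 0 0 0
  0 0 0 0 0
  0 0 0 0 0
Max pheromone 1 at (0,3)

Answer: (0,3)=1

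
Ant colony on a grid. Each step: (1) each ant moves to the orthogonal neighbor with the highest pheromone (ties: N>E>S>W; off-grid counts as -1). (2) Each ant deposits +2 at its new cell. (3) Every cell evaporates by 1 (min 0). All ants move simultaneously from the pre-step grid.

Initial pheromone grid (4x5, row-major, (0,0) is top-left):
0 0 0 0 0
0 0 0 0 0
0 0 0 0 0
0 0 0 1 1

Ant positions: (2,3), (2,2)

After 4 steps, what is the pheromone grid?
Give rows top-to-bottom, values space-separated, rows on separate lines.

After step 1: ants at (3,3),(1,2)
  0 0 0 0 0
  0 0 1 0 0
  0 0 0 0 0
  0 0 0 2 0
After step 2: ants at (2,3),(0,2)
  0 0 1 0 0
  0 0 0 0 0
  0 0 0 1 0
  0 0 0 1 0
After step 3: ants at (3,3),(0,3)
  0 0 0 1 0
  0 0 0 0 0
  0 0 0 0 0
  0 0 0 2 0
After step 4: ants at (2,3),(0,4)
  0 0 0 0 1
  0 0 0 0 0
  0 0 0 1 0
  0 0 0 1 0

0 0 0 0 1
0 0 0 0 0
0 0 0 1 0
0 0 0 1 0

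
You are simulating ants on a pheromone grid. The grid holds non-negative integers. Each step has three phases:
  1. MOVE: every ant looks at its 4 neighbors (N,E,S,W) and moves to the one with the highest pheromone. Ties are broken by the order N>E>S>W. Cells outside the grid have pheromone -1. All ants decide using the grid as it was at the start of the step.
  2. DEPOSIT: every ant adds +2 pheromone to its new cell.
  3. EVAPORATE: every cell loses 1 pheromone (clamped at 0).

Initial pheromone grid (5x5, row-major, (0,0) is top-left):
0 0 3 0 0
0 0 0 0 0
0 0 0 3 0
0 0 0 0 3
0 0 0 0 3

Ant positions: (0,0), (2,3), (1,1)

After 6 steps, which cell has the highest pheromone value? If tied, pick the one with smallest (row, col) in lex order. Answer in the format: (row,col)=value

Answer: (0,2)=9

Derivation:
Step 1: ant0:(0,0)->E->(0,1) | ant1:(2,3)->N->(1,3) | ant2:(1,1)->N->(0,1)
  grid max=3 at (0,1)
Step 2: ant0:(0,1)->E->(0,2) | ant1:(1,3)->S->(2,3) | ant2:(0,1)->E->(0,2)
  grid max=5 at (0,2)
Step 3: ant0:(0,2)->W->(0,1) | ant1:(2,3)->N->(1,3) | ant2:(0,2)->W->(0,1)
  grid max=5 at (0,1)
Step 4: ant0:(0,1)->E->(0,2) | ant1:(1,3)->S->(2,3) | ant2:(0,1)->E->(0,2)
  grid max=7 at (0,2)
Step 5: ant0:(0,2)->W->(0,1) | ant1:(2,3)->N->(1,3) | ant2:(0,2)->W->(0,1)
  grid max=7 at (0,1)
Step 6: ant0:(0,1)->E->(0,2) | ant1:(1,3)->S->(2,3) | ant2:(0,1)->E->(0,2)
  grid max=9 at (0,2)
Final grid:
  0 6 9 0 0
  0 0 0 0 0
  0 0 0 3 0
  0 0 0 0 0
  0 0 0 0 0
Max pheromone 9 at (0,2)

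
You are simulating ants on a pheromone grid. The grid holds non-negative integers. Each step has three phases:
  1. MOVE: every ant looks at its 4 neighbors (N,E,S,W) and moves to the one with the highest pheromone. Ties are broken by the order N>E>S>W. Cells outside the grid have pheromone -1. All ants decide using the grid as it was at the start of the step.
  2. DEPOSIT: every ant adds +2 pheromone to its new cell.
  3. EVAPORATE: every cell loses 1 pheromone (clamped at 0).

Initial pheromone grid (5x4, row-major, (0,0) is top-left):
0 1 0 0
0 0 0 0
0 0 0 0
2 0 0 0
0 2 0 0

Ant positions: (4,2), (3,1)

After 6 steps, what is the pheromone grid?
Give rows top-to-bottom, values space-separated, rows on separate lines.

After step 1: ants at (4,1),(4,1)
  0 0 0 0
  0 0 0 0
  0 0 0 0
  1 0 0 0
  0 5 0 0
After step 2: ants at (3,1),(3,1)
  0 0 0 0
  0 0 0 0
  0 0 0 0
  0 3 0 0
  0 4 0 0
After step 3: ants at (4,1),(4,1)
  0 0 0 0
  0 0 0 0
  0 0 0 0
  0 2 0 0
  0 7 0 0
After step 4: ants at (3,1),(3,1)
  0 0 0 0
  0 0 0 0
  0 0 0 0
  0 5 0 0
  0 6 0 0
After step 5: ants at (4,1),(4,1)
  0 0 0 0
  0 0 0 0
  0 0 0 0
  0 4 0 0
  0 9 0 0
After step 6: ants at (3,1),(3,1)
  0 0 0 0
  0 0 0 0
  0 0 0 0
  0 7 0 0
  0 8 0 0

0 0 0 0
0 0 0 0
0 0 0 0
0 7 0 0
0 8 0 0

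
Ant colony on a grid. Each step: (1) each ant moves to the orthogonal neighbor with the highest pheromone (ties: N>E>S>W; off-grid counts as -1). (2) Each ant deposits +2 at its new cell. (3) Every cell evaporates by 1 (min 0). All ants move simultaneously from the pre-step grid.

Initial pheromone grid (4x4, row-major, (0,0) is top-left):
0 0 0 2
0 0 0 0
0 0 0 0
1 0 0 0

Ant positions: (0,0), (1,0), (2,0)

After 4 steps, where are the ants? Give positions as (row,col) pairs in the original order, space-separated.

Step 1: ant0:(0,0)->E->(0,1) | ant1:(1,0)->N->(0,0) | ant2:(2,0)->S->(3,0)
  grid max=2 at (3,0)
Step 2: ant0:(0,1)->W->(0,0) | ant1:(0,0)->E->(0,1) | ant2:(3,0)->N->(2,0)
  grid max=2 at (0,0)
Step 3: ant0:(0,0)->E->(0,1) | ant1:(0,1)->W->(0,0) | ant2:(2,0)->S->(3,0)
  grid max=3 at (0,0)
Step 4: ant0:(0,1)->W->(0,0) | ant1:(0,0)->E->(0,1) | ant2:(3,0)->N->(2,0)
  grid max=4 at (0,0)

(0,0) (0,1) (2,0)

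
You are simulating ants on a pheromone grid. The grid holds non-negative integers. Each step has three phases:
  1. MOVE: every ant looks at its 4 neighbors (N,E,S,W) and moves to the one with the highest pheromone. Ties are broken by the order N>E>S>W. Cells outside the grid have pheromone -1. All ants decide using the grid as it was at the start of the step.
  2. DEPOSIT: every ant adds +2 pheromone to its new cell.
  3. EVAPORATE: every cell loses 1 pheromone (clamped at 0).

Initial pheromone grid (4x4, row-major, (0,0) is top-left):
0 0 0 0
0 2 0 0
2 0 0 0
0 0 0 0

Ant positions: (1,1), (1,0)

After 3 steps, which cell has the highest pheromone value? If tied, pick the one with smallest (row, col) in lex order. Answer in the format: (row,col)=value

Step 1: ant0:(1,1)->N->(0,1) | ant1:(1,0)->E->(1,1)
  grid max=3 at (1,1)
Step 2: ant0:(0,1)->S->(1,1) | ant1:(1,1)->N->(0,1)
  grid max=4 at (1,1)
Step 3: ant0:(1,1)->N->(0,1) | ant1:(0,1)->S->(1,1)
  grid max=5 at (1,1)
Final grid:
  0 3 0 0
  0 5 0 0
  0 0 0 0
  0 0 0 0
Max pheromone 5 at (1,1)

Answer: (1,1)=5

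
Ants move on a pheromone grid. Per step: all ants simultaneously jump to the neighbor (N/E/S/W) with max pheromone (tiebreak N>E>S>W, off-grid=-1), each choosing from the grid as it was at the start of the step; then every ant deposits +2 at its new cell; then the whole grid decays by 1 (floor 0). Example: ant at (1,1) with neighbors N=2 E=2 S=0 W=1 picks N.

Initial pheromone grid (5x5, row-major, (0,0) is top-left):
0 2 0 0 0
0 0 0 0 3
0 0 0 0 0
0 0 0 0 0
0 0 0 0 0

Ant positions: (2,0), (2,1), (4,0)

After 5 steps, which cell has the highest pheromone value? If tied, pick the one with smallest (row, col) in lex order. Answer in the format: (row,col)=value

Step 1: ant0:(2,0)->N->(1,0) | ant1:(2,1)->N->(1,1) | ant2:(4,0)->N->(3,0)
  grid max=2 at (1,4)
Step 2: ant0:(1,0)->E->(1,1) | ant1:(1,1)->N->(0,1) | ant2:(3,0)->N->(2,0)
  grid max=2 at (0,1)
Step 3: ant0:(1,1)->N->(0,1) | ant1:(0,1)->S->(1,1) | ant2:(2,0)->N->(1,0)
  grid max=3 at (0,1)
Step 4: ant0:(0,1)->S->(1,1) | ant1:(1,1)->N->(0,1) | ant2:(1,0)->E->(1,1)
  grid max=6 at (1,1)
Step 5: ant0:(1,1)->N->(0,1) | ant1:(0,1)->S->(1,1) | ant2:(1,1)->N->(0,1)
  grid max=7 at (0,1)
Final grid:
  0 7 0 0 0
  0 7 0 0 0
  0 0 0 0 0
  0 0 0 0 0
  0 0 0 0 0
Max pheromone 7 at (0,1)

Answer: (0,1)=7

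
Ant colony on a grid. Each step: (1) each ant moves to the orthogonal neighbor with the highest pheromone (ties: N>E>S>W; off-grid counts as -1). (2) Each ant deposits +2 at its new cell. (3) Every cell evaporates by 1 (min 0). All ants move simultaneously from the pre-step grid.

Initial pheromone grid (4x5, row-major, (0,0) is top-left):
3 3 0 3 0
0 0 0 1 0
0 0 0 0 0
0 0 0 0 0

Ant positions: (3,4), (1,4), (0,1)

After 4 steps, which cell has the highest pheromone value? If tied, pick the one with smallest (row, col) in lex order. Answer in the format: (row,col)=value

Answer: (0,3)=5

Derivation:
Step 1: ant0:(3,4)->N->(2,4) | ant1:(1,4)->W->(1,3) | ant2:(0,1)->W->(0,0)
  grid max=4 at (0,0)
Step 2: ant0:(2,4)->N->(1,4) | ant1:(1,3)->N->(0,3) | ant2:(0,0)->E->(0,1)
  grid max=3 at (0,0)
Step 3: ant0:(1,4)->W->(1,3) | ant1:(0,3)->S->(1,3) | ant2:(0,1)->W->(0,0)
  grid max=4 at (0,0)
Step 4: ant0:(1,3)->N->(0,3) | ant1:(1,3)->N->(0,3) | ant2:(0,0)->E->(0,1)
  grid max=5 at (0,3)
Final grid:
  3 3 0 5 0
  0 0 0 3 0
  0 0 0 0 0
  0 0 0 0 0
Max pheromone 5 at (0,3)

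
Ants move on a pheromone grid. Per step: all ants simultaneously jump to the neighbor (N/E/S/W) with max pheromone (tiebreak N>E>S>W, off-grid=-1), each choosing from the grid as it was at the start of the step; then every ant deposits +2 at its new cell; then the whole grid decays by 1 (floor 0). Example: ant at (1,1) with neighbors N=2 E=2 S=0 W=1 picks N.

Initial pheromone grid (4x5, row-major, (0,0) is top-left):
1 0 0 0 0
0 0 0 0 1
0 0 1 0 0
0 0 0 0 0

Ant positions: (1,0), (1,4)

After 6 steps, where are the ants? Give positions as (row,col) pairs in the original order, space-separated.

Step 1: ant0:(1,0)->N->(0,0) | ant1:(1,4)->N->(0,4)
  grid max=2 at (0,0)
Step 2: ant0:(0,0)->E->(0,1) | ant1:(0,4)->S->(1,4)
  grid max=1 at (0,0)
Step 3: ant0:(0,1)->W->(0,0) | ant1:(1,4)->N->(0,4)
  grid max=2 at (0,0)
Step 4: ant0:(0,0)->E->(0,1) | ant1:(0,4)->S->(1,4)
  grid max=1 at (0,0)
Step 5: ant0:(0,1)->W->(0,0) | ant1:(1,4)->N->(0,4)
  grid max=2 at (0,0)
Step 6: ant0:(0,0)->E->(0,1) | ant1:(0,4)->S->(1,4)
  grid max=1 at (0,0)

(0,1) (1,4)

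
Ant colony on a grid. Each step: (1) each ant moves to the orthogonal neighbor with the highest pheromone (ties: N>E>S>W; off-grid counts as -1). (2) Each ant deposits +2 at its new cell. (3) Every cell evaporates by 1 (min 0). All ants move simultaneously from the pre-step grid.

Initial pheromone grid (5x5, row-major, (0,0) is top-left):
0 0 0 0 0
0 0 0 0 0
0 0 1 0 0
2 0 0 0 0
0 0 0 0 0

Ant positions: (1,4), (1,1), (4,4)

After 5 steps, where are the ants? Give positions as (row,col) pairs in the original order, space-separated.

Step 1: ant0:(1,4)->N->(0,4) | ant1:(1,1)->N->(0,1) | ant2:(4,4)->N->(3,4)
  grid max=1 at (0,1)
Step 2: ant0:(0,4)->S->(1,4) | ant1:(0,1)->E->(0,2) | ant2:(3,4)->N->(2,4)
  grid max=1 at (0,2)
Step 3: ant0:(1,4)->S->(2,4) | ant1:(0,2)->E->(0,3) | ant2:(2,4)->N->(1,4)
  grid max=2 at (1,4)
Step 4: ant0:(2,4)->N->(1,4) | ant1:(0,3)->E->(0,4) | ant2:(1,4)->S->(2,4)
  grid max=3 at (1,4)
Step 5: ant0:(1,4)->S->(2,4) | ant1:(0,4)->S->(1,4) | ant2:(2,4)->N->(1,4)
  grid max=6 at (1,4)

(2,4) (1,4) (1,4)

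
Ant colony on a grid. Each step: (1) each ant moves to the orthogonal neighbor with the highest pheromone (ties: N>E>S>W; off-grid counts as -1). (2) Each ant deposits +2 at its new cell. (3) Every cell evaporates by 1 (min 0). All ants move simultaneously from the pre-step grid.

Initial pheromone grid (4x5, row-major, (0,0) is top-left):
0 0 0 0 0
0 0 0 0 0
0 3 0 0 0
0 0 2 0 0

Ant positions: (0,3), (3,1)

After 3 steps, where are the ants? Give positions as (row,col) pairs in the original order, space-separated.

Step 1: ant0:(0,3)->E->(0,4) | ant1:(3,1)->N->(2,1)
  grid max=4 at (2,1)
Step 2: ant0:(0,4)->S->(1,4) | ant1:(2,1)->N->(1,1)
  grid max=3 at (2,1)
Step 3: ant0:(1,4)->N->(0,4) | ant1:(1,1)->S->(2,1)
  grid max=4 at (2,1)

(0,4) (2,1)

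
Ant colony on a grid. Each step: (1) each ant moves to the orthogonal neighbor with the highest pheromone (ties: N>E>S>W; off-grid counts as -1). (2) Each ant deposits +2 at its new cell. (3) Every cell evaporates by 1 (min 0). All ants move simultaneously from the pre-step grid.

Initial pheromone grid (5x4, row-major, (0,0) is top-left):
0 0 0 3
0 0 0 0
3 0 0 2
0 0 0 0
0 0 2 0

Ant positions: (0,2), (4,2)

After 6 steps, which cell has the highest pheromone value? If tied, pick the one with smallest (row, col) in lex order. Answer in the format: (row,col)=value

Step 1: ant0:(0,2)->E->(0,3) | ant1:(4,2)->N->(3,2)
  grid max=4 at (0,3)
Step 2: ant0:(0,3)->S->(1,3) | ant1:(3,2)->S->(4,2)
  grid max=3 at (0,3)
Step 3: ant0:(1,3)->N->(0,3) | ant1:(4,2)->N->(3,2)
  grid max=4 at (0,3)
Step 4: ant0:(0,3)->S->(1,3) | ant1:(3,2)->S->(4,2)
  grid max=3 at (0,3)
Step 5: ant0:(1,3)->N->(0,3) | ant1:(4,2)->N->(3,2)
  grid max=4 at (0,3)
Step 6: ant0:(0,3)->S->(1,3) | ant1:(3,2)->S->(4,2)
  grid max=3 at (0,3)
Final grid:
  0 0 0 3
  0 0 0 1
  0 0 0 0
  0 0 0 0
  0 0 2 0
Max pheromone 3 at (0,3)

Answer: (0,3)=3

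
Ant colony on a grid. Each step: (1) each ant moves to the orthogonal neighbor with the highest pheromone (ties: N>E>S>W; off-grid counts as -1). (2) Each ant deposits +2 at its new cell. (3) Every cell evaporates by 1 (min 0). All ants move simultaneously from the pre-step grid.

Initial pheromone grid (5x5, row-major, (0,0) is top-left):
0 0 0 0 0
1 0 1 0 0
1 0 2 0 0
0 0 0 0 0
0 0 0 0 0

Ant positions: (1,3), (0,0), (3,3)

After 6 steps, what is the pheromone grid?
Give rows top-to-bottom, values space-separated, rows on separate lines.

After step 1: ants at (1,2),(1,0),(2,3)
  0 0 0 0 0
  2 0 2 0 0
  0 0 1 1 0
  0 0 0 0 0
  0 0 0 0 0
After step 2: ants at (2,2),(0,0),(2,2)
  1 0 0 0 0
  1 0 1 0 0
  0 0 4 0 0
  0 0 0 0 0
  0 0 0 0 0
After step 3: ants at (1,2),(1,0),(1,2)
  0 0 0 0 0
  2 0 4 0 0
  0 0 3 0 0
  0 0 0 0 0
  0 0 0 0 0
After step 4: ants at (2,2),(0,0),(2,2)
  1 0 0 0 0
  1 0 3 0 0
  0 0 6 0 0
  0 0 0 0 0
  0 0 0 0 0
After step 5: ants at (1,2),(1,0),(1,2)
  0 0 0 0 0
  2 0 6 0 0
  0 0 5 0 0
  0 0 0 0 0
  0 0 0 0 0
After step 6: ants at (2,2),(0,0),(2,2)
  1 0 0 0 0
  1 0 5 0 0
  0 0 8 0 0
  0 0 0 0 0
  0 0 0 0 0

1 0 0 0 0
1 0 5 0 0
0 0 8 0 0
0 0 0 0 0
0 0 0 0 0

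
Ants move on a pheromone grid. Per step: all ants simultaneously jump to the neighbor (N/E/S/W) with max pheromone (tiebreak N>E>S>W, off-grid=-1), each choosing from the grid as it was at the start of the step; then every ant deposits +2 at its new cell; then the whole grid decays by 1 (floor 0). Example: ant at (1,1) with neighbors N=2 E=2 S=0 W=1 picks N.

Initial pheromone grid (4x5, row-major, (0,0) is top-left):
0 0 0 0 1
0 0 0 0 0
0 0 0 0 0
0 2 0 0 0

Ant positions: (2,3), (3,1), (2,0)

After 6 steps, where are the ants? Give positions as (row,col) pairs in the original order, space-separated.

Step 1: ant0:(2,3)->N->(1,3) | ant1:(3,1)->N->(2,1) | ant2:(2,0)->N->(1,0)
  grid max=1 at (1,0)
Step 2: ant0:(1,3)->N->(0,3) | ant1:(2,1)->S->(3,1) | ant2:(1,0)->N->(0,0)
  grid max=2 at (3,1)
Step 3: ant0:(0,3)->E->(0,4) | ant1:(3,1)->N->(2,1) | ant2:(0,0)->E->(0,1)
  grid max=1 at (0,1)
Step 4: ant0:(0,4)->S->(1,4) | ant1:(2,1)->S->(3,1) | ant2:(0,1)->E->(0,2)
  grid max=2 at (3,1)
Step 5: ant0:(1,4)->N->(0,4) | ant1:(3,1)->N->(2,1) | ant2:(0,2)->E->(0,3)
  grid max=1 at (0,3)
Step 6: ant0:(0,4)->W->(0,3) | ant1:(2,1)->S->(3,1) | ant2:(0,3)->E->(0,4)
  grid max=2 at (0,3)

(0,3) (3,1) (0,4)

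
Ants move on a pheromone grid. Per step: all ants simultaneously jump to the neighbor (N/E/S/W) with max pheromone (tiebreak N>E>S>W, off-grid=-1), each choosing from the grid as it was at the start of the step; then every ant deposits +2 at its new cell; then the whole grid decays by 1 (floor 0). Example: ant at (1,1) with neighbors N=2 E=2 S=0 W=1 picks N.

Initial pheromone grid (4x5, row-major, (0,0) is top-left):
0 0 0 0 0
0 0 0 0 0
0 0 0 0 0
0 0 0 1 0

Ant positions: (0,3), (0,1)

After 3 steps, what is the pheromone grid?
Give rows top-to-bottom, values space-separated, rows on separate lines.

After step 1: ants at (0,4),(0,2)
  0 0 1 0 1
  0 0 0 0 0
  0 0 0 0 0
  0 0 0 0 0
After step 2: ants at (1,4),(0,3)
  0 0 0 1 0
  0 0 0 0 1
  0 0 0 0 0
  0 0 0 0 0
After step 3: ants at (0,4),(0,4)
  0 0 0 0 3
  0 0 0 0 0
  0 0 0 0 0
  0 0 0 0 0

0 0 0 0 3
0 0 0 0 0
0 0 0 0 0
0 0 0 0 0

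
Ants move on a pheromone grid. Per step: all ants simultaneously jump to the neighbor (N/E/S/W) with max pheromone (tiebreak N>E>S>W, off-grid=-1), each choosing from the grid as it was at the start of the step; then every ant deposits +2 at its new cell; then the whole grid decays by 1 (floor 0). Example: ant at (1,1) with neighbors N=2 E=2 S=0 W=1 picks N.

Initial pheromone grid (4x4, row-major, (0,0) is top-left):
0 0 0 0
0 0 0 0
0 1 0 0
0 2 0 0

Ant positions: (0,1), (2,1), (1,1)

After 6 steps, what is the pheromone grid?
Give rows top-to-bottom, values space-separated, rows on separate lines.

After step 1: ants at (0,2),(3,1),(2,1)
  0 0 1 0
  0 0 0 0
  0 2 0 0
  0 3 0 0
After step 2: ants at (0,3),(2,1),(3,1)
  0 0 0 1
  0 0 0 0
  0 3 0 0
  0 4 0 0
After step 3: ants at (1,3),(3,1),(2,1)
  0 0 0 0
  0 0 0 1
  0 4 0 0
  0 5 0 0
After step 4: ants at (0,3),(2,1),(3,1)
  0 0 0 1
  0 0 0 0
  0 5 0 0
  0 6 0 0
After step 5: ants at (1,3),(3,1),(2,1)
  0 0 0 0
  0 0 0 1
  0 6 0 0
  0 7 0 0
After step 6: ants at (0,3),(2,1),(3,1)
  0 0 0 1
  0 0 0 0
  0 7 0 0
  0 8 0 0

0 0 0 1
0 0 0 0
0 7 0 0
0 8 0 0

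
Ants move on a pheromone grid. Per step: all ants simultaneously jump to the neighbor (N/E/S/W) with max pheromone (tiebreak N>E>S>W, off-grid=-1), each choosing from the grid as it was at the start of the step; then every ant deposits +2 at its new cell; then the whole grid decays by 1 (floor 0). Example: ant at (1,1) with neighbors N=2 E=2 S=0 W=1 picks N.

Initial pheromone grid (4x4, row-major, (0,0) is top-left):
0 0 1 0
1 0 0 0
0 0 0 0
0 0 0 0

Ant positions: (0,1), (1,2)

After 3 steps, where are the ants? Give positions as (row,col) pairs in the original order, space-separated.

Step 1: ant0:(0,1)->E->(0,2) | ant1:(1,2)->N->(0,2)
  grid max=4 at (0,2)
Step 2: ant0:(0,2)->E->(0,3) | ant1:(0,2)->E->(0,3)
  grid max=3 at (0,2)
Step 3: ant0:(0,3)->W->(0,2) | ant1:(0,3)->W->(0,2)
  grid max=6 at (0,2)

(0,2) (0,2)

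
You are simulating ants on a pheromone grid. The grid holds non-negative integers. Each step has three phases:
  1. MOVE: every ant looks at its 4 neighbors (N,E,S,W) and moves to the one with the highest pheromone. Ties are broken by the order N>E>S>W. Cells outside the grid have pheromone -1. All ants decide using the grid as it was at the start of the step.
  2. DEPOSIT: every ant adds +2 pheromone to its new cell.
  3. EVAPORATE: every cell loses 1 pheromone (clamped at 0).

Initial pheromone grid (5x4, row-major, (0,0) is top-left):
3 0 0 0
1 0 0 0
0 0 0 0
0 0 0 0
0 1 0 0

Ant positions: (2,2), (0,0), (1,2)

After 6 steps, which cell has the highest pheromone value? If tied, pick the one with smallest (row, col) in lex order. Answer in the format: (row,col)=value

Answer: (0,2)=6

Derivation:
Step 1: ant0:(2,2)->N->(1,2) | ant1:(0,0)->S->(1,0) | ant2:(1,2)->N->(0,2)
  grid max=2 at (0,0)
Step 2: ant0:(1,2)->N->(0,2) | ant1:(1,0)->N->(0,0) | ant2:(0,2)->S->(1,2)
  grid max=3 at (0,0)
Step 3: ant0:(0,2)->S->(1,2) | ant1:(0,0)->S->(1,0) | ant2:(1,2)->N->(0,2)
  grid max=3 at (0,2)
Step 4: ant0:(1,2)->N->(0,2) | ant1:(1,0)->N->(0,0) | ant2:(0,2)->S->(1,2)
  grid max=4 at (0,2)
Step 5: ant0:(0,2)->S->(1,2) | ant1:(0,0)->S->(1,0) | ant2:(1,2)->N->(0,2)
  grid max=5 at (0,2)
Step 6: ant0:(1,2)->N->(0,2) | ant1:(1,0)->N->(0,0) | ant2:(0,2)->S->(1,2)
  grid max=6 at (0,2)
Final grid:
  3 0 6 0
  1 0 6 0
  0 0 0 0
  0 0 0 0
  0 0 0 0
Max pheromone 6 at (0,2)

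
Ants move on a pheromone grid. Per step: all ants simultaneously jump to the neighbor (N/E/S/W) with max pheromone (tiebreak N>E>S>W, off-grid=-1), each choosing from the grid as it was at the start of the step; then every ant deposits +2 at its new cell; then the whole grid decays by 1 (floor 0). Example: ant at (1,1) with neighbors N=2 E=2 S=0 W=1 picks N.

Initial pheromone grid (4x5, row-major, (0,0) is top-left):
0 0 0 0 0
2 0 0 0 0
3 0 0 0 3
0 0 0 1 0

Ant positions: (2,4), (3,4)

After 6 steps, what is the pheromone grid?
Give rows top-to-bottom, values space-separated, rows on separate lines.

After step 1: ants at (1,4),(2,4)
  0 0 0 0 0
  1 0 0 0 1
  2 0 0 0 4
  0 0 0 0 0
After step 2: ants at (2,4),(1,4)
  0 0 0 0 0
  0 0 0 0 2
  1 0 0 0 5
  0 0 0 0 0
After step 3: ants at (1,4),(2,4)
  0 0 0 0 0
  0 0 0 0 3
  0 0 0 0 6
  0 0 0 0 0
After step 4: ants at (2,4),(1,4)
  0 0 0 0 0
  0 0 0 0 4
  0 0 0 0 7
  0 0 0 0 0
After step 5: ants at (1,4),(2,4)
  0 0 0 0 0
  0 0 0 0 5
  0 0 0 0 8
  0 0 0 0 0
After step 6: ants at (2,4),(1,4)
  0 0 0 0 0
  0 0 0 0 6
  0 0 0 0 9
  0 0 0 0 0

0 0 0 0 0
0 0 0 0 6
0 0 0 0 9
0 0 0 0 0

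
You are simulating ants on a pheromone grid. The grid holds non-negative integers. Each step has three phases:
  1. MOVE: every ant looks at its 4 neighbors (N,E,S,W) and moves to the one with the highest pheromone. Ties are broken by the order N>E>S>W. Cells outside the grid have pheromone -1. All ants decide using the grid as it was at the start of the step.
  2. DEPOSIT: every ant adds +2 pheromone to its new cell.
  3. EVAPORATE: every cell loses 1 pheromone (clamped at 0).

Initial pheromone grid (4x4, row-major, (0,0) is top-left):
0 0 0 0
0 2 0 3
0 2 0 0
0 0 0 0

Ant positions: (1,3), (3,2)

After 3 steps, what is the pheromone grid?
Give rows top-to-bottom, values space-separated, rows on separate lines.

After step 1: ants at (0,3),(2,2)
  0 0 0 1
  0 1 0 2
  0 1 1 0
  0 0 0 0
After step 2: ants at (1,3),(2,1)
  0 0 0 0
  0 0 0 3
  0 2 0 0
  0 0 0 0
After step 3: ants at (0,3),(1,1)
  0 0 0 1
  0 1 0 2
  0 1 0 0
  0 0 0 0

0 0 0 1
0 1 0 2
0 1 0 0
0 0 0 0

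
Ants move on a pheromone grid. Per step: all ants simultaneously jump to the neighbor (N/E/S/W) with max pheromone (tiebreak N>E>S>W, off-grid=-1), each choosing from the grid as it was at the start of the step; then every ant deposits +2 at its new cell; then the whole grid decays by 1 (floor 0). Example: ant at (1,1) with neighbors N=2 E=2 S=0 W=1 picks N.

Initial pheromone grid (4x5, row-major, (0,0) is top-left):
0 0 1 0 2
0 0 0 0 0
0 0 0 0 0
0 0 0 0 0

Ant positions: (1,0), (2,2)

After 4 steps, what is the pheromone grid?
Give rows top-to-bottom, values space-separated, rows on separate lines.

After step 1: ants at (0,0),(1,2)
  1 0 0 0 1
  0 0 1 0 0
  0 0 0 0 0
  0 0 0 0 0
After step 2: ants at (0,1),(0,2)
  0 1 1 0 0
  0 0 0 0 0
  0 0 0 0 0
  0 0 0 0 0
After step 3: ants at (0,2),(0,1)
  0 2 2 0 0
  0 0 0 0 0
  0 0 0 0 0
  0 0 0 0 0
After step 4: ants at (0,1),(0,2)
  0 3 3 0 0
  0 0 0 0 0
  0 0 0 0 0
  0 0 0 0 0

0 3 3 0 0
0 0 0 0 0
0 0 0 0 0
0 0 0 0 0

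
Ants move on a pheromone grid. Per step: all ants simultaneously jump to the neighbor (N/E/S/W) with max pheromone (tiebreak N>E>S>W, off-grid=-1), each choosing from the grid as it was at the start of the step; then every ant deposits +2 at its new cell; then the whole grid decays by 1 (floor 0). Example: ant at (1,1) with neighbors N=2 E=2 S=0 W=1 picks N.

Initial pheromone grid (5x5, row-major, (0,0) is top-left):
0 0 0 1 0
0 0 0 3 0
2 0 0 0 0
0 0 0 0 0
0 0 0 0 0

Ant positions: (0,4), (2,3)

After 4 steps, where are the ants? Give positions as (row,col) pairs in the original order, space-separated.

Step 1: ant0:(0,4)->W->(0,3) | ant1:(2,3)->N->(1,3)
  grid max=4 at (1,3)
Step 2: ant0:(0,3)->S->(1,3) | ant1:(1,3)->N->(0,3)
  grid max=5 at (1,3)
Step 3: ant0:(1,3)->N->(0,3) | ant1:(0,3)->S->(1,3)
  grid max=6 at (1,3)
Step 4: ant0:(0,3)->S->(1,3) | ant1:(1,3)->N->(0,3)
  grid max=7 at (1,3)

(1,3) (0,3)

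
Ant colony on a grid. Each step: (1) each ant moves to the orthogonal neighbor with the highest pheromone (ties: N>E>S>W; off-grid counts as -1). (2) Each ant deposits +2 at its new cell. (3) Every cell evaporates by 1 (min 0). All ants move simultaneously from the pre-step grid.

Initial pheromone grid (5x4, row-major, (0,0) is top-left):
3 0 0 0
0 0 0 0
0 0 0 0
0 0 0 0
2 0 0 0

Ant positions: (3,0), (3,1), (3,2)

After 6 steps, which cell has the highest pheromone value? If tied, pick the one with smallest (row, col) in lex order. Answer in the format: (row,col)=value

Answer: (2,1)=6

Derivation:
Step 1: ant0:(3,0)->S->(4,0) | ant1:(3,1)->N->(2,1) | ant2:(3,2)->N->(2,2)
  grid max=3 at (4,0)
Step 2: ant0:(4,0)->N->(3,0) | ant1:(2,1)->E->(2,2) | ant2:(2,2)->W->(2,1)
  grid max=2 at (2,1)
Step 3: ant0:(3,0)->S->(4,0) | ant1:(2,2)->W->(2,1) | ant2:(2,1)->E->(2,2)
  grid max=3 at (2,1)
Step 4: ant0:(4,0)->N->(3,0) | ant1:(2,1)->E->(2,2) | ant2:(2,2)->W->(2,1)
  grid max=4 at (2,1)
Step 5: ant0:(3,0)->S->(4,0) | ant1:(2,2)->W->(2,1) | ant2:(2,1)->E->(2,2)
  grid max=5 at (2,1)
Step 6: ant0:(4,0)->N->(3,0) | ant1:(2,1)->E->(2,2) | ant2:(2,2)->W->(2,1)
  grid max=6 at (2,1)
Final grid:
  0 0 0 0
  0 0 0 0
  0 6 6 0
  1 0 0 0
  2 0 0 0
Max pheromone 6 at (2,1)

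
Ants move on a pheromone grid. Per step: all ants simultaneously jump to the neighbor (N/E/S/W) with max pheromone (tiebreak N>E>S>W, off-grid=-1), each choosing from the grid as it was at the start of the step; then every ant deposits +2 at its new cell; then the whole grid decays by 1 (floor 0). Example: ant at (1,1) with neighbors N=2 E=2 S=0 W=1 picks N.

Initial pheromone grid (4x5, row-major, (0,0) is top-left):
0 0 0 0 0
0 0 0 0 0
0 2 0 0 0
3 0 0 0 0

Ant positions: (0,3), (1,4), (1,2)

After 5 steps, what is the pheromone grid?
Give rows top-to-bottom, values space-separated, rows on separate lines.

After step 1: ants at (0,4),(0,4),(0,2)
  0 0 1 0 3
  0 0 0 0 0
  0 1 0 0 0
  2 0 0 0 0
After step 2: ants at (1,4),(1,4),(0,3)
  0 0 0 1 2
  0 0 0 0 3
  0 0 0 0 0
  1 0 0 0 0
After step 3: ants at (0,4),(0,4),(0,4)
  0 0 0 0 7
  0 0 0 0 2
  0 0 0 0 0
  0 0 0 0 0
After step 4: ants at (1,4),(1,4),(1,4)
  0 0 0 0 6
  0 0 0 0 7
  0 0 0 0 0
  0 0 0 0 0
After step 5: ants at (0,4),(0,4),(0,4)
  0 0 0 0 11
  0 0 0 0 6
  0 0 0 0 0
  0 0 0 0 0

0 0 0 0 11
0 0 0 0 6
0 0 0 0 0
0 0 0 0 0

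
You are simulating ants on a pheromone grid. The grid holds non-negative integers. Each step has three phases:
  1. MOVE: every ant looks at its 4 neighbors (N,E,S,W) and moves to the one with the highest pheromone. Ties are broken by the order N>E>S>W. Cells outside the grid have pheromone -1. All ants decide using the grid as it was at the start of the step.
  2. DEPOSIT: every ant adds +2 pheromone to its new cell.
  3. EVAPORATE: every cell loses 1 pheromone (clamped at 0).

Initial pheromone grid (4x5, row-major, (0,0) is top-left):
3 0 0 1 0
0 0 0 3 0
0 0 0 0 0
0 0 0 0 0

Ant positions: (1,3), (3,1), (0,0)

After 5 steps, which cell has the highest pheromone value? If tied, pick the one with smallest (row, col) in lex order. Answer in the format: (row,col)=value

Answer: (0,1)=5

Derivation:
Step 1: ant0:(1,3)->N->(0,3) | ant1:(3,1)->N->(2,1) | ant2:(0,0)->E->(0,1)
  grid max=2 at (0,0)
Step 2: ant0:(0,3)->S->(1,3) | ant1:(2,1)->N->(1,1) | ant2:(0,1)->W->(0,0)
  grid max=3 at (0,0)
Step 3: ant0:(1,3)->N->(0,3) | ant1:(1,1)->N->(0,1) | ant2:(0,0)->E->(0,1)
  grid max=3 at (0,1)
Step 4: ant0:(0,3)->S->(1,3) | ant1:(0,1)->W->(0,0) | ant2:(0,1)->W->(0,0)
  grid max=5 at (0,0)
Step 5: ant0:(1,3)->N->(0,3) | ant1:(0,0)->E->(0,1) | ant2:(0,0)->E->(0,1)
  grid max=5 at (0,1)
Final grid:
  4 5 0 2 0
  0 0 0 2 0
  0 0 0 0 0
  0 0 0 0 0
Max pheromone 5 at (0,1)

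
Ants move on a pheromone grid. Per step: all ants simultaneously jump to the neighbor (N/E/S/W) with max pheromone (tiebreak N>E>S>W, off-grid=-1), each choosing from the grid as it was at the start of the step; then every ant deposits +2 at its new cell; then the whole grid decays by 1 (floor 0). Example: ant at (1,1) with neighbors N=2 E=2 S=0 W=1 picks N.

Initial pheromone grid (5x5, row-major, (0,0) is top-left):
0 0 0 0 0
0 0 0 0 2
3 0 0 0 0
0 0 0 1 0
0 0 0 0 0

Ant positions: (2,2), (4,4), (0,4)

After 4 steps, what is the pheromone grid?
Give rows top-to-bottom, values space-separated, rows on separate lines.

After step 1: ants at (1,2),(3,4),(1,4)
  0 0 0 0 0
  0 0 1 0 3
  2 0 0 0 0
  0 0 0 0 1
  0 0 0 0 0
After step 2: ants at (0,2),(2,4),(0,4)
  0 0 1 0 1
  0 0 0 0 2
  1 0 0 0 1
  0 0 0 0 0
  0 0 0 0 0
After step 3: ants at (0,3),(1,4),(1,4)
  0 0 0 1 0
  0 0 0 0 5
  0 0 0 0 0
  0 0 0 0 0
  0 0 0 0 0
After step 4: ants at (0,4),(0,4),(0,4)
  0 0 0 0 5
  0 0 0 0 4
  0 0 0 0 0
  0 0 0 0 0
  0 0 0 0 0

0 0 0 0 5
0 0 0 0 4
0 0 0 0 0
0 0 0 0 0
0 0 0 0 0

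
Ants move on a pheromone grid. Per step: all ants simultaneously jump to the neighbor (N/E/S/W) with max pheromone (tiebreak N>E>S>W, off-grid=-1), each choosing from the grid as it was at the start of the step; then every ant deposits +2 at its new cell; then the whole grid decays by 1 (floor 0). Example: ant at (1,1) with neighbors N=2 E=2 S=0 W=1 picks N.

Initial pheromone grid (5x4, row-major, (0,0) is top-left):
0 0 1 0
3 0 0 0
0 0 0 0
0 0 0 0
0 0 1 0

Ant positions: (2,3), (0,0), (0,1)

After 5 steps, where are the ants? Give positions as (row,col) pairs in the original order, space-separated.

Step 1: ant0:(2,3)->N->(1,3) | ant1:(0,0)->S->(1,0) | ant2:(0,1)->E->(0,2)
  grid max=4 at (1,0)
Step 2: ant0:(1,3)->N->(0,3) | ant1:(1,0)->N->(0,0) | ant2:(0,2)->E->(0,3)
  grid max=3 at (0,3)
Step 3: ant0:(0,3)->W->(0,2) | ant1:(0,0)->S->(1,0) | ant2:(0,3)->W->(0,2)
  grid max=4 at (0,2)
Step 4: ant0:(0,2)->E->(0,3) | ant1:(1,0)->N->(0,0) | ant2:(0,2)->E->(0,3)
  grid max=5 at (0,3)
Step 5: ant0:(0,3)->W->(0,2) | ant1:(0,0)->S->(1,0) | ant2:(0,3)->W->(0,2)
  grid max=6 at (0,2)

(0,2) (1,0) (0,2)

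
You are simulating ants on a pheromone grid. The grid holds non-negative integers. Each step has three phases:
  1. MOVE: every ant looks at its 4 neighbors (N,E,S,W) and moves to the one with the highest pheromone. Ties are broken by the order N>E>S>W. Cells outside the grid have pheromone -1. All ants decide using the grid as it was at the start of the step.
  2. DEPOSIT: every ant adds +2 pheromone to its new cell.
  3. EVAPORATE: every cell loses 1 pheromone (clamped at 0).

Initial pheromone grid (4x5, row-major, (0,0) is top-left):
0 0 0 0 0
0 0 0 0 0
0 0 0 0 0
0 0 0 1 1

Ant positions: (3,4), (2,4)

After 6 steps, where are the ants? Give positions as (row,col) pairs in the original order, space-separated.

Step 1: ant0:(3,4)->W->(3,3) | ant1:(2,4)->S->(3,4)
  grid max=2 at (3,3)
Step 2: ant0:(3,3)->E->(3,4) | ant1:(3,4)->W->(3,3)
  grid max=3 at (3,3)
Step 3: ant0:(3,4)->W->(3,3) | ant1:(3,3)->E->(3,4)
  grid max=4 at (3,3)
Step 4: ant0:(3,3)->E->(3,4) | ant1:(3,4)->W->(3,3)
  grid max=5 at (3,3)
Step 5: ant0:(3,4)->W->(3,3) | ant1:(3,3)->E->(3,4)
  grid max=6 at (3,3)
Step 6: ant0:(3,3)->E->(3,4) | ant1:(3,4)->W->(3,3)
  grid max=7 at (3,3)

(3,4) (3,3)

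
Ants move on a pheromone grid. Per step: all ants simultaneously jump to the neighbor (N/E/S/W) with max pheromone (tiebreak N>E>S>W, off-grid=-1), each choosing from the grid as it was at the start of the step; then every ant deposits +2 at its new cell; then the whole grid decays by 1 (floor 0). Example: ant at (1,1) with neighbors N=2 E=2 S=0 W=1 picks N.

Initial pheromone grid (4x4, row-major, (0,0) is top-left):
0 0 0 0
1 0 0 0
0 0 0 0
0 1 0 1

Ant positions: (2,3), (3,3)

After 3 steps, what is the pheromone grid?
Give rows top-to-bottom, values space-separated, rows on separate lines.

After step 1: ants at (3,3),(2,3)
  0 0 0 0
  0 0 0 0
  0 0 0 1
  0 0 0 2
After step 2: ants at (2,3),(3,3)
  0 0 0 0
  0 0 0 0
  0 0 0 2
  0 0 0 3
After step 3: ants at (3,3),(2,3)
  0 0 0 0
  0 0 0 0
  0 0 0 3
  0 0 0 4

0 0 0 0
0 0 0 0
0 0 0 3
0 0 0 4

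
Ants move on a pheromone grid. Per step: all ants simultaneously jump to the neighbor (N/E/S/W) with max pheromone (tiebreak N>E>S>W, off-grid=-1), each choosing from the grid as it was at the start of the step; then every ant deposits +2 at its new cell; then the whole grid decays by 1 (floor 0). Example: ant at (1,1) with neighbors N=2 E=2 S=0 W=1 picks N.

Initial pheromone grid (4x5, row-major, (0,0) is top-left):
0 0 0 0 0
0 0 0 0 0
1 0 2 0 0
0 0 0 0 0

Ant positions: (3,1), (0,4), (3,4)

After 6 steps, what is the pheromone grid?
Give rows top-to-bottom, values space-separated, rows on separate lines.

After step 1: ants at (2,1),(1,4),(2,4)
  0 0 0 0 0
  0 0 0 0 1
  0 1 1 0 1
  0 0 0 0 0
After step 2: ants at (2,2),(2,4),(1,4)
  0 0 0 0 0
  0 0 0 0 2
  0 0 2 0 2
  0 0 0 0 0
After step 3: ants at (1,2),(1,4),(2,4)
  0 0 0 0 0
  0 0 1 0 3
  0 0 1 0 3
  0 0 0 0 0
After step 4: ants at (2,2),(2,4),(1,4)
  0 0 0 0 0
  0 0 0 0 4
  0 0 2 0 4
  0 0 0 0 0
After step 5: ants at (1,2),(1,4),(2,4)
  0 0 0 0 0
  0 0 1 0 5
  0 0 1 0 5
  0 0 0 0 0
After step 6: ants at (2,2),(2,4),(1,4)
  0 0 0 0 0
  0 0 0 0 6
  0 0 2 0 6
  0 0 0 0 0

0 0 0 0 0
0 0 0 0 6
0 0 2 0 6
0 0 0 0 0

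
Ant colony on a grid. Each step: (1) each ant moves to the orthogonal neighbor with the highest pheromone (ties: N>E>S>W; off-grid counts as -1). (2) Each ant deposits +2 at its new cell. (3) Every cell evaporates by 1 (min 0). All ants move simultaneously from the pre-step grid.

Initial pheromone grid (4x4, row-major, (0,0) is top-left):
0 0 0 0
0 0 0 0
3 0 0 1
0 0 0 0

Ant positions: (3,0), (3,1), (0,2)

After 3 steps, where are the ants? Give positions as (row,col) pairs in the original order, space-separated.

Step 1: ant0:(3,0)->N->(2,0) | ant1:(3,1)->N->(2,1) | ant2:(0,2)->E->(0,3)
  grid max=4 at (2,0)
Step 2: ant0:(2,0)->E->(2,1) | ant1:(2,1)->W->(2,0) | ant2:(0,3)->S->(1,3)
  grid max=5 at (2,0)
Step 3: ant0:(2,1)->W->(2,0) | ant1:(2,0)->E->(2,1) | ant2:(1,3)->N->(0,3)
  grid max=6 at (2,0)

(2,0) (2,1) (0,3)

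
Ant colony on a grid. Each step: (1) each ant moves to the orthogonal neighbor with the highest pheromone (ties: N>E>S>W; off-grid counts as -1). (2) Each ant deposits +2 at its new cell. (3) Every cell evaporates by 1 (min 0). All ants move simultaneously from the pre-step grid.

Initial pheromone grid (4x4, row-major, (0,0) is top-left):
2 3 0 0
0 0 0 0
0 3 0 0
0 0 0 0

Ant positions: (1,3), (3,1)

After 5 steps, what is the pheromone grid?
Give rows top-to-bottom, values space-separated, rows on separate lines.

After step 1: ants at (0,3),(2,1)
  1 2 0 1
  0 0 0 0
  0 4 0 0
  0 0 0 0
After step 2: ants at (1,3),(1,1)
  0 1 0 0
  0 1 0 1
  0 3 0 0
  0 0 0 0
After step 3: ants at (0,3),(2,1)
  0 0 0 1
  0 0 0 0
  0 4 0 0
  0 0 0 0
After step 4: ants at (1,3),(1,1)
  0 0 0 0
  0 1 0 1
  0 3 0 0
  0 0 0 0
After step 5: ants at (0,3),(2,1)
  0 0 0 1
  0 0 0 0
  0 4 0 0
  0 0 0 0

0 0 0 1
0 0 0 0
0 4 0 0
0 0 0 0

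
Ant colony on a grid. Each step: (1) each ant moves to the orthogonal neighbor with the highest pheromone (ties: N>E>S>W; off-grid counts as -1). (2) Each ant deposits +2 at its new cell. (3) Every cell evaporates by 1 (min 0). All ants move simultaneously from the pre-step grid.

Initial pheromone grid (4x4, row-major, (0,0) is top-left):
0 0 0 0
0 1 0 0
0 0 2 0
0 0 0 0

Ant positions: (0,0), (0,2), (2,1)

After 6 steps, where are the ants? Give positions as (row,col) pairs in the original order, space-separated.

Step 1: ant0:(0,0)->E->(0,1) | ant1:(0,2)->E->(0,3) | ant2:(2,1)->E->(2,2)
  grid max=3 at (2,2)
Step 2: ant0:(0,1)->E->(0,2) | ant1:(0,3)->S->(1,3) | ant2:(2,2)->N->(1,2)
  grid max=2 at (2,2)
Step 3: ant0:(0,2)->S->(1,2) | ant1:(1,3)->W->(1,2) | ant2:(1,2)->S->(2,2)
  grid max=4 at (1,2)
Step 4: ant0:(1,2)->S->(2,2) | ant1:(1,2)->S->(2,2) | ant2:(2,2)->N->(1,2)
  grid max=6 at (2,2)
Step 5: ant0:(2,2)->N->(1,2) | ant1:(2,2)->N->(1,2) | ant2:(1,2)->S->(2,2)
  grid max=8 at (1,2)
Step 6: ant0:(1,2)->S->(2,2) | ant1:(1,2)->S->(2,2) | ant2:(2,2)->N->(1,2)
  grid max=10 at (2,2)

(2,2) (2,2) (1,2)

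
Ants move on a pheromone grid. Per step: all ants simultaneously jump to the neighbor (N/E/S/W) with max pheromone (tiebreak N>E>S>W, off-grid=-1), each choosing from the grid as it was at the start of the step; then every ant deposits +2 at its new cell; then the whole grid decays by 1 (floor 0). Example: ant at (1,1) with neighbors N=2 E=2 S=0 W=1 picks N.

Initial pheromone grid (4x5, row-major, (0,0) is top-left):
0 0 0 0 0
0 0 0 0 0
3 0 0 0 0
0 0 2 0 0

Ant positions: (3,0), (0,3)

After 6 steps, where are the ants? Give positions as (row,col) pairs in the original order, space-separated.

Step 1: ant0:(3,0)->N->(2,0) | ant1:(0,3)->E->(0,4)
  grid max=4 at (2,0)
Step 2: ant0:(2,0)->N->(1,0) | ant1:(0,4)->S->(1,4)
  grid max=3 at (2,0)
Step 3: ant0:(1,0)->S->(2,0) | ant1:(1,4)->N->(0,4)
  grid max=4 at (2,0)
Step 4: ant0:(2,0)->N->(1,0) | ant1:(0,4)->S->(1,4)
  grid max=3 at (2,0)
Step 5: ant0:(1,0)->S->(2,0) | ant1:(1,4)->N->(0,4)
  grid max=4 at (2,0)
Step 6: ant0:(2,0)->N->(1,0) | ant1:(0,4)->S->(1,4)
  grid max=3 at (2,0)

(1,0) (1,4)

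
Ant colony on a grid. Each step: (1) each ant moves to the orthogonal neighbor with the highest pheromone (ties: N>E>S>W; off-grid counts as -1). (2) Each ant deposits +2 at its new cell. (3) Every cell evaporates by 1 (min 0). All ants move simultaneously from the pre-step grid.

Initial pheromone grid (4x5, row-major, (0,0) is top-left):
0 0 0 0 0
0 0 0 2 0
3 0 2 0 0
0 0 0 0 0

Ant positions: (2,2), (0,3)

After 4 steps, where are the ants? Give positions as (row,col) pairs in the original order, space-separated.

Step 1: ant0:(2,2)->N->(1,2) | ant1:(0,3)->S->(1,3)
  grid max=3 at (1,3)
Step 2: ant0:(1,2)->E->(1,3) | ant1:(1,3)->W->(1,2)
  grid max=4 at (1,3)
Step 3: ant0:(1,3)->W->(1,2) | ant1:(1,2)->E->(1,3)
  grid max=5 at (1,3)
Step 4: ant0:(1,2)->E->(1,3) | ant1:(1,3)->W->(1,2)
  grid max=6 at (1,3)

(1,3) (1,2)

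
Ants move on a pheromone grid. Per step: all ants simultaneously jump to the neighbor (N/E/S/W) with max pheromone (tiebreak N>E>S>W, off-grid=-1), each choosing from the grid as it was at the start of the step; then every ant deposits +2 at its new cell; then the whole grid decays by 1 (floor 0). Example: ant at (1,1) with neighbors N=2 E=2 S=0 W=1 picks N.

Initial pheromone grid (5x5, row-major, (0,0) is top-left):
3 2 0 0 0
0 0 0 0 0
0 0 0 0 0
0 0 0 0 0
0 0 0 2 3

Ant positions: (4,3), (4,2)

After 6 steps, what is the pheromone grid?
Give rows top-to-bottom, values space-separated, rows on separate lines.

After step 1: ants at (4,4),(4,3)
  2 1 0 0 0
  0 0 0 0 0
  0 0 0 0 0
  0 0 0 0 0
  0 0 0 3 4
After step 2: ants at (4,3),(4,4)
  1 0 0 0 0
  0 0 0 0 0
  0 0 0 0 0
  0 0 0 0 0
  0 0 0 4 5
After step 3: ants at (4,4),(4,3)
  0 0 0 0 0
  0 0 0 0 0
  0 0 0 0 0
  0 0 0 0 0
  0 0 0 5 6
After step 4: ants at (4,3),(4,4)
  0 0 0 0 0
  0 0 0 0 0
  0 0 0 0 0
  0 0 0 0 0
  0 0 0 6 7
After step 5: ants at (4,4),(4,3)
  0 0 0 0 0
  0 0 0 0 0
  0 0 0 0 0
  0 0 0 0 0
  0 0 0 7 8
After step 6: ants at (4,3),(4,4)
  0 0 0 0 0
  0 0 0 0 0
  0 0 0 0 0
  0 0 0 0 0
  0 0 0 8 9

0 0 0 0 0
0 0 0 0 0
0 0 0 0 0
0 0 0 0 0
0 0 0 8 9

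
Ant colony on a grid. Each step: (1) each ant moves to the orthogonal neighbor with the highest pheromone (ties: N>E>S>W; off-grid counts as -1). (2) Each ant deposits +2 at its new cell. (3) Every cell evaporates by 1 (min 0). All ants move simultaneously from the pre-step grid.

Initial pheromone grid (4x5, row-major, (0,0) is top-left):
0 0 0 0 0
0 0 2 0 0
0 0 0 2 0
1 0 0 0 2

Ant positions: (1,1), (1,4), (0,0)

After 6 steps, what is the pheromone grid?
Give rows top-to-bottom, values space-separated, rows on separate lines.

After step 1: ants at (1,2),(0,4),(0,1)
  0 1 0 0 1
  0 0 3 0 0
  0 0 0 1 0
  0 0 0 0 1
After step 2: ants at (0,2),(1,4),(0,2)
  0 0 3 0 0
  0 0 2 0 1
  0 0 0 0 0
  0 0 0 0 0
After step 3: ants at (1,2),(0,4),(1,2)
  0 0 2 0 1
  0 0 5 0 0
  0 0 0 0 0
  0 0 0 0 0
After step 4: ants at (0,2),(1,4),(0,2)
  0 0 5 0 0
  0 0 4 0 1
  0 0 0 0 0
  0 0 0 0 0
After step 5: ants at (1,2),(0,4),(1,2)
  0 0 4 0 1
  0 0 7 0 0
  0 0 0 0 0
  0 0 0 0 0
After step 6: ants at (0,2),(1,4),(0,2)
  0 0 7 0 0
  0 0 6 0 1
  0 0 0 0 0
  0 0 0 0 0

0 0 7 0 0
0 0 6 0 1
0 0 0 0 0
0 0 0 0 0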